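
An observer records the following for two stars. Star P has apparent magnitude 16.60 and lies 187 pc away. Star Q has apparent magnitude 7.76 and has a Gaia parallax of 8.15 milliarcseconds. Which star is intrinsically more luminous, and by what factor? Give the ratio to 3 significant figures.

Star P: M = m − 5 log₁₀ d + 5 = 16.60 − 5·2.2718 + 5 = 10.241
Star Q: p = 8.15 mas = 8.15×10^-3″ → d = 1/p = 122.7 pc
Star Q: M = m − 5 log₁₀ d + 5 = 7.76 − 5·2.0888 + 5 = 2.316
ΔM = M_P − M_Q = 10.241 − (2.316) = 7.925; smaller M is more luminous → Star Q.
L ratio = 10^(0.4 |ΔM|) = 10^3.170 = 1479

Star Q is more luminous, by a factor of 1480.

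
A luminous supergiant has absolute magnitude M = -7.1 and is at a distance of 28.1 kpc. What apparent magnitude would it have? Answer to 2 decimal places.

m ≈ 10.14

d = 28.1 kpc = 28100 pc
m = M + 5 log₁₀ d − 5 = -7.1 + 5·4.4487 − 5 = 10.144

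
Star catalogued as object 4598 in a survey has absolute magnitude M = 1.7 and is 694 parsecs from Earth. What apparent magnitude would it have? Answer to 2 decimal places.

m ≈ 10.91

m = M + 5 log₁₀ d − 5 = 1.7 + 5·2.8414 − 5 = 10.907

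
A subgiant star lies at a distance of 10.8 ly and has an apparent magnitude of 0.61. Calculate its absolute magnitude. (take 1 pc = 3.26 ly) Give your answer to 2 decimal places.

d = 10.8 ly / 3.26 = 3.313 pc
5 log₁₀(d/10 pc) = 5 log₁₀(3.313) − 5 = -2.399
M = m − 5 log₁₀(d/10) = 0.61 + 2.399 = 3.009

M ≈ 3.01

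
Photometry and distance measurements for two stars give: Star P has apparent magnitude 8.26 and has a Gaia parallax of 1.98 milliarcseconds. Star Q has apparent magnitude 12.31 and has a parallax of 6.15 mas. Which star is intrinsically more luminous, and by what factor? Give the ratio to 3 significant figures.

Star P: p = 1.98 mas = 1.98×10^-3″ → d = 1/p = 505.1 pc
Star P: M = m − 5 log₁₀ d + 5 = 8.26 − 5·2.7033 + 5 = -0.257
Star Q: p = 6.15 mas = 6.15×10^-3″ → d = 1/p = 162.6 pc
Star Q: M = m − 5 log₁₀ d + 5 = 12.31 − 5·2.2111 + 5 = 6.254
ΔM = M_P − M_Q = -0.257 − (6.254) = -6.511; smaller M is more luminous → Star P.
L ratio = 10^(0.4 |ΔM|) = 10^2.604 = 402.2

Star P is more luminous, by a factor of 402.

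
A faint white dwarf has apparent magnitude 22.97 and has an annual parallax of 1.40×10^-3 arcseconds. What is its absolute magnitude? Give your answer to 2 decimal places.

d = 1/p = 1/1.40×10^-3″ = 714.3 pc
5 log₁₀(d/10 pc) = 5 log₁₀(714.3) − 5 = 9.269
M = m − 5 log₁₀(d/10) = 22.97 − 9.269 = 13.701

M ≈ 13.70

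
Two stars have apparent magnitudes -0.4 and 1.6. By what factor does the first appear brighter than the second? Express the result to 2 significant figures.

6.3

Δm = -0.4 − (1.6) = -2.0
Flux ratio = 10^(−0.4 Δm) = 10^(−0.4 × -2.0) = 10^0.800 = 6.310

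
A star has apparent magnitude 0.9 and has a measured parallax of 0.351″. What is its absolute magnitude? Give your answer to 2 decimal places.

M ≈ 3.63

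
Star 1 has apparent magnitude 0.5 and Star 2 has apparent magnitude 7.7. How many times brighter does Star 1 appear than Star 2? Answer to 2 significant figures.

Δm = 0.5 − (7.7) = -7.2
Flux ratio = 10^(−0.4 Δm) = 10^(−0.4 × -7.2) = 10^2.880 = 758.6

760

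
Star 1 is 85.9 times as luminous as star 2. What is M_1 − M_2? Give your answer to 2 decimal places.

M_1 − M_2 ≈ -4.83

Pogson: ΔM = −2.5 log₁₀(ratio) = −2.5 log₁₀(85.9) = −2.5 × 1.9340 = -4.835
Star 1 is brighter, so it has the smaller magnitude: the difference is negative.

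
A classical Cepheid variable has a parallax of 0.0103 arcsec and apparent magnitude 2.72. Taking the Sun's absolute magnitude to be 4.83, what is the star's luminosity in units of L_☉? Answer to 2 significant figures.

d = 1/p = 1/0.0103″ = 97.09 pc
M = m − 5 log₁₀ d + 5 = 2.72 − 5·1.9872 + 5 = -2.216
M − M_☉ = -2.216 − 4.83 = -7.046
L/L_☉ = 10^(−0.4 × -7.046) = 658.2

L/L_☉ ≈ 660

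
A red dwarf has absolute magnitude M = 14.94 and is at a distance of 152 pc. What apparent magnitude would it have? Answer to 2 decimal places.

m = M + 5 log₁₀ d − 5 = 14.94 + 5·2.1818 − 5 = 20.849

m ≈ 20.85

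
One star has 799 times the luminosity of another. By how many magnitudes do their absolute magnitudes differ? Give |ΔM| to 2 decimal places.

|ΔM| ≈ 7.26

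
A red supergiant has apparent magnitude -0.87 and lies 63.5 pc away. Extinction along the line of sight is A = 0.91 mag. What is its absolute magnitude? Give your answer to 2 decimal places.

M ≈ -5.79

5 log₁₀(d/10 pc) = 5 log₁₀(63.50) − 5 = 4.014
M = m − 5 log₁₀(d/10) − A = -0.87 − 4.014 − 0.91 = -5.794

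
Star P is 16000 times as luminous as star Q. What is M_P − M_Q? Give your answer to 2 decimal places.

Pogson: ΔM = −2.5 log₁₀(ratio) = −2.5 log₁₀(16000) = −2.5 × 4.2041 = -10.510
Star P is brighter, so it has the smaller magnitude: the difference is negative.

M_P − M_Q ≈ -10.51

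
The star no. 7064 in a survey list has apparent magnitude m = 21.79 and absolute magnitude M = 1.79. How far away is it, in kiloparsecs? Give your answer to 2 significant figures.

d ≈ 100 kpc

Distance modulus: m − M = 21.79 − (1.79) = 20.000
m − M = 5 log₁₀ d − 5
log₁₀ d = (m − M)/5 + 1 = 5.0000
d = 10^5.0000 = 100000 pc
= 100.0 kpc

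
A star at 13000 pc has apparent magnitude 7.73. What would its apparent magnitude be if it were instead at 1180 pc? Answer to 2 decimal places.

m ≈ 2.52

Flux ∝ 1/d², so Δm = 5 log₁₀(d₂/d₁) = 5 log₁₀(1180/13000) = -5.210
m₂ = m₁ + Δm = 7.73 + (-5.210) = 2.520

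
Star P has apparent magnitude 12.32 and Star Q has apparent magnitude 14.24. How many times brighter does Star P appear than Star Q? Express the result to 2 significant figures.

5.9

Δm = 12.32 − (14.24) = -1.92
Flux ratio = 10^(−0.4 Δm) = 10^(−0.4 × -1.92) = 10^0.768 = 5.861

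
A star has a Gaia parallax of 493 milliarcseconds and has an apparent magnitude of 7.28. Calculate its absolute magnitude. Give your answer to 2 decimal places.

M ≈ 10.74

p = 493 mas = 0.493″ → d = 1/p = 2.028 pc
5 log₁₀(d/10 pc) = 5 log₁₀(2.028) − 5 = -3.464
M = m − 5 log₁₀(d/10) = 7.28 + 3.464 = 10.744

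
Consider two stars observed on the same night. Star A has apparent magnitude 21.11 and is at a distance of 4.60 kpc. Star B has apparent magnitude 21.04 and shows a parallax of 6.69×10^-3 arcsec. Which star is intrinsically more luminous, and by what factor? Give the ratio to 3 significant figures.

Star A: d = 4.60 kpc = 4600 pc
Star A: M = m − 5 log₁₀ d + 5 = 21.11 − 5·3.6628 + 5 = 7.796
Star B: d = 1/p = 1/6.69×10^-3″ = 149.5 pc
Star B: M = m − 5 log₁₀ d + 5 = 21.04 − 5·2.1746 + 5 = 15.167
ΔM = M_A − M_B = 7.796 − (15.167) = -7.371; smaller M is more luminous → Star A.
L ratio = 10^(0.4 |ΔM|) = 10^2.948 = 887.9

Star A is more luminous, by a factor of 888.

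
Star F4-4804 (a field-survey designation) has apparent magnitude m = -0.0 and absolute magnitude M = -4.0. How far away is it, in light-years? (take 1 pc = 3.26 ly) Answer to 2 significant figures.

d ≈ 210 ly

Distance modulus: m − M = -0.0 − (-4.0) = 4.000
m − M = 5 log₁₀ d − 5
log₁₀ d = (m − M)/5 + 1 = 1.8000
d = 10^1.8000 = 63.10 pc
= 205.7 ly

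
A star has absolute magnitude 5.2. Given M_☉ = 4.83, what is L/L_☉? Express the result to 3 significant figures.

M − M_☉ = 5.2 − 4.83 = 0.370
L/L_☉ = 10^(−0.4 (M − M_☉)) = 10^-0.148 = 0.7112

L/L_☉ ≈ 0.711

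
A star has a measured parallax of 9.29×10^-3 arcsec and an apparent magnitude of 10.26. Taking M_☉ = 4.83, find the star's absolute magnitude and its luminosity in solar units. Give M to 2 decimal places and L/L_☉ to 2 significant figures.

M ≈ 5.10; L/L_☉ ≈ 0.78

d = 1/p = 1/9.29×10^-3″ = 107.6 pc
M = m − 5 log₁₀ d + 5 = 10.26 − 5·2.0320 + 5 = 5.100
M − M_☉ = 5.100 − 4.83 = 0.270
L/L_☉ = 10^(−0.4 × 0.270) = 0.7798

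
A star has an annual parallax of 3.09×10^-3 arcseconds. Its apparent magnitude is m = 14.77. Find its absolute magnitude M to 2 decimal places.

M ≈ 7.22

d = 1/p = 1/3.09×10^-3″ = 323.6 pc
5 log₁₀(d/10 pc) = 5 log₁₀(323.6) − 5 = 7.550
M = m − 5 log₁₀(d/10) = 14.77 − 7.550 = 7.220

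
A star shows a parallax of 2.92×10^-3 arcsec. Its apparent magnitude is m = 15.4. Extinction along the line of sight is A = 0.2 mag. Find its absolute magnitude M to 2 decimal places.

M ≈ 7.53

d = 1/p = 1/2.92×10^-3″ = 342.5 pc
5 log₁₀(d/10 pc) = 5 log₁₀(342.5) − 5 = 7.673
M = m − 5 log₁₀(d/10) − A = 15.4 − 7.673 − 0.2 = 7.527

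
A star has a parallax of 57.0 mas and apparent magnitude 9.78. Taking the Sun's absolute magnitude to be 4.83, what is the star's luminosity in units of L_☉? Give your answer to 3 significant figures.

L/L_☉ ≈ 0.0322

d = 1/p = 1000/57.0 mas = 17.54 pc
M = m − 5 log₁₀ d + 5 = 9.78 − 5·1.2441 + 5 = 8.559
M − M_☉ = 8.559 − 4.83 = 3.729
L/L_☉ = 10^(−0.4 × 3.729) = 0.03223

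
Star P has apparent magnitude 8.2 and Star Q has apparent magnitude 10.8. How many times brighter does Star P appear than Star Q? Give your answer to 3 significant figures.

11.0

Magnitude difference = -2.6
Flux ratio = 10^(−0.4 Δm) = 10^(−0.4 × -2.6) = 10^1.040 = 10.96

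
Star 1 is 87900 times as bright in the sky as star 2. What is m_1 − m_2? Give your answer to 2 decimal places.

Pogson: Δm = −2.5 log₁₀(ratio) = −2.5 log₁₀(87900) = −2.5 × 4.9440 = -12.360
Star 1 is brighter, so it has the smaller magnitude: the difference is negative.

m_1 − m_2 ≈ -12.36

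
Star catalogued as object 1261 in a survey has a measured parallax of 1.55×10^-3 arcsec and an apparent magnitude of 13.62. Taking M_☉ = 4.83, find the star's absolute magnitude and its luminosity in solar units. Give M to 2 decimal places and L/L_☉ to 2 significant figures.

M ≈ 4.57; L/L_☉ ≈ 1.3

d = 1/p = 1/1.55×10^-3″ = 645.2 pc
M = m − 5 log₁₀ d + 5 = 13.62 − 5·2.8097 + 5 = 4.572
M − M_☉ = 4.572 − 4.83 = -0.258
L/L_☉ = 10^(−0.4 × -0.258) = 1.269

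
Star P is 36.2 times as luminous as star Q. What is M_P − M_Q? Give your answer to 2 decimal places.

M_P − M_Q ≈ -3.90

Pogson: ΔM = −2.5 log₁₀(ratio) = −2.5 log₁₀(36.2) = −2.5 × 1.5587 = -3.897
Star P is brighter, so it has the smaller magnitude: the difference is negative.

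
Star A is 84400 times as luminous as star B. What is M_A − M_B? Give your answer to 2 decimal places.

Pogson: ΔM = −2.5 log₁₀(ratio) = −2.5 log₁₀(84400) = −2.5 × 4.9263 = -12.316
Star A is brighter, so it has the smaller magnitude: the difference is negative.

M_A − M_B ≈ -12.32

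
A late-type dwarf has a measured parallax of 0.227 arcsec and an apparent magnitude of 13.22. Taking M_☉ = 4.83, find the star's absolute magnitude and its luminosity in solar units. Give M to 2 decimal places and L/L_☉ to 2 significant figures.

M ≈ 15.00; L/L_☉ ≈ 8.5×10^-5

d = 1/p = 1/0.227″ = 4.405 pc
M = m − 5 log₁₀ d + 5 = 13.22 − 5·0.6440 + 5 = 15.000
M − M_☉ = 15.000 − 4.83 = 10.170
L/L_☉ = 10^(−0.4 × 10.170) = 8.550×10^-5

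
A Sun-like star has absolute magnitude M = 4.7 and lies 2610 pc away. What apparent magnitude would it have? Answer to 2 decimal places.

m ≈ 16.78

m = M + 5 log₁₀ d − 5 = 4.7 + 5·3.4166 − 5 = 16.783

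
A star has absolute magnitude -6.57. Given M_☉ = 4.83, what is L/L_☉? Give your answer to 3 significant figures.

M − M_☉ = -6.57 − 4.83 = -11.400
L/L_☉ = 10^(−0.4 (M − M_☉)) = 10^4.560 = 36310

L/L_☉ ≈ 36300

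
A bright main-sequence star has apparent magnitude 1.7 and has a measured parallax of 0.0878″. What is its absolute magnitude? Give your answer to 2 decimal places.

d = 1/p = 1/0.0878″ = 11.39 pc
5 log₁₀(d/10 pc) = 5 log₁₀(11.39) − 5 = 0.283
M = m − 5 log₁₀(d/10) = 1.7 − 0.283 = 1.417

M ≈ 1.42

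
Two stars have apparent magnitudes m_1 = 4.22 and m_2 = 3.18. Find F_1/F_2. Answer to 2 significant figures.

F_1/F_2 ≈ 0.38

Magnitude difference = 1.04
Flux ratio = 10^(−0.4 Δm) = 10^(−0.4 × 1.04) = 10^-0.416 = 0.3837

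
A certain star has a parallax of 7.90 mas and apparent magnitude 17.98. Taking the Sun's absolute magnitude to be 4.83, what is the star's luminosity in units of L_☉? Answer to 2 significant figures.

d = 1/p = 1000/7.90 mas = 126.6 pc
M = m − 5 log₁₀ d + 5 = 17.98 − 5·2.1024 + 5 = 12.468
M − M_☉ = 12.468 − 4.83 = 7.638
L/L_☉ = 10^(−0.4 × 7.638) = 8.805×10^-4

L/L_☉ ≈ 8.8×10^-4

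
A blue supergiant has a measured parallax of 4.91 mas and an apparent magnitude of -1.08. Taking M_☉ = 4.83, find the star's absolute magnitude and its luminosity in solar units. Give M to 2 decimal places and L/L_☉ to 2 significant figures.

d = 1/p = 1000/4.91 mas = 203.7 pc
M = m − 5 log₁₀ d + 5 = -1.08 − 5·2.3089 + 5 = -7.625
M − M_☉ = -7.625 − 4.83 = -12.455
L/L_☉ = 10^(−0.4 × -12.455) = 95900

M ≈ -7.62; L/L_☉ ≈ 96000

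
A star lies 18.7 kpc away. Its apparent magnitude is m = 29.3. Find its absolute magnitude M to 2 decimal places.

M ≈ 12.94

d = 18.7 kpc = 18700 pc
5 log₁₀(d/10 pc) = 5 log₁₀(18700) − 5 = 16.359
M = m − 5 log₁₀(d/10) = 29.3 − 16.359 = 12.941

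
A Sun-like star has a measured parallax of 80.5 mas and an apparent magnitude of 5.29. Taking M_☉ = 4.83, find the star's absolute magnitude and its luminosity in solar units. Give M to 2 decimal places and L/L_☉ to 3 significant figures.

M ≈ 4.82; L/L_☉ ≈ 1.01

d = 1/p = 1000/80.5 mas = 12.42 pc
M = m − 5 log₁₀ d + 5 = 5.29 − 5·1.0942 + 5 = 4.819
M − M_☉ = 4.819 − 4.83 = -0.011
L/L_☉ = 10^(−0.4 × -0.011) = 1.010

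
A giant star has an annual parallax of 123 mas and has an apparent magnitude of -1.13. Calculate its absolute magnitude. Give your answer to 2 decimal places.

M ≈ -0.68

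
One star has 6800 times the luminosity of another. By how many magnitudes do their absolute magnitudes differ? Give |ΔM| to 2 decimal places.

|ΔM| ≈ 9.58

Pogson: ΔM = −2.5 log₁₀(ratio) = −2.5 log₁₀(6800) = −2.5 × 3.8325 = -9.581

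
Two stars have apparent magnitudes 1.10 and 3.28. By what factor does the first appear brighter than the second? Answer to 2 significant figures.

Magnitude difference = -2.18
Flux ratio = 10^(−0.4 Δm) = 10^(−0.4 × -2.18) = 10^0.872 = 7.447

7.4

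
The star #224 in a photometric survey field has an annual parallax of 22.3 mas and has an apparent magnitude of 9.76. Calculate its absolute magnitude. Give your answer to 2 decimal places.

M ≈ 6.50

p = 22.3 mas = 0.0223″ → d = 1/p = 44.84 pc
5 log₁₀(d/10 pc) = 5 log₁₀(44.84) − 5 = 3.258
M = m − 5 log₁₀(d/10) = 9.76 − 3.258 = 6.502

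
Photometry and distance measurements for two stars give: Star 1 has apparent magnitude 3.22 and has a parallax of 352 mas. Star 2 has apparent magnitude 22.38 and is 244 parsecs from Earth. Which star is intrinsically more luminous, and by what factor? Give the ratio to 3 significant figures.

Star 1 is more luminous, by a factor of 6250.

Star 1: p = 352 mas = 0.352″ → d = 1/p = 2.841 pc
Star 1: M = m − 5 log₁₀ d + 5 = 3.22 − 5·0.4535 + 5 = 5.953
Star 2: M = m − 5 log₁₀ d + 5 = 22.38 − 5·2.3874 + 5 = 15.443
ΔM = M_1 − M_2 = 5.953 − (15.443) = -9.490; smaller M is more luminous → Star 1.
L ratio = 10^(0.4 |ΔM|) = 10^3.796 = 6254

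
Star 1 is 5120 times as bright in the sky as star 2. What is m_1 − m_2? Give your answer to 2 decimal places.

m_1 − m_2 ≈ -9.27

Pogson: Δm = −2.5 log₁₀(ratio) = −2.5 log₁₀(5120) = −2.5 × 3.7093 = -9.273
Star 1 is brighter, so it has the smaller magnitude: the difference is negative.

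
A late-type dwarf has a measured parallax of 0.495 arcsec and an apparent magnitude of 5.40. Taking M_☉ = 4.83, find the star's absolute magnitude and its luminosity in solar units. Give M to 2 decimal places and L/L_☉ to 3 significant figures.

d = 1/p = 1/0.495″ = 2.020 pc
M = m − 5 log₁₀ d + 5 = 5.40 − 5·0.3054 + 5 = 8.873
M − M_☉ = 8.873 − 4.83 = 4.043
L/L_☉ = 10^(−0.4 × 4.043) = 0.02414

M ≈ 8.87; L/L_☉ ≈ 0.0241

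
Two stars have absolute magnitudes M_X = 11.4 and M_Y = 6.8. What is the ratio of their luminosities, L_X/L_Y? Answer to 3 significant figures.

ΔM = M_X − M_Y = 4.6
L_X/L_Y = 10^(−0.4 ΔM) = 10^-1.840 = 0.01445

L_X/L_Y ≈ 0.0145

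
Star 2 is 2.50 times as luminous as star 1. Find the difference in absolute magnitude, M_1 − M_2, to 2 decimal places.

M_1 − M_2 ≈ 0.99

Pogson: ΔM = −2.5 log₁₀(ratio) = −2.5 log₁₀(2.50) = −2.5 × 0.3979 = -0.995
Star 2 is brighter so has the smaller magnitude: M_1 − M_2 is positive.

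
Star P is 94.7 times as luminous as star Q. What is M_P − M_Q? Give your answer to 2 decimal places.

M_P − M_Q ≈ -4.94

Pogson: ΔM = −2.5 log₁₀(ratio) = −2.5 log₁₀(94.7) = −2.5 × 1.9763 = -4.941
Star P is brighter, so it has the smaller magnitude: the difference is negative.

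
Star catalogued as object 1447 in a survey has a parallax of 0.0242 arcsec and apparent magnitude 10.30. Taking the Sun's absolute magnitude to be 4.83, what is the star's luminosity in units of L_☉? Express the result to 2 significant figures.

L/L_☉ ≈ 0.11

d = 1/p = 1/0.0242″ = 41.32 pc
M = m − 5 log₁₀ d + 5 = 10.30 − 5·1.6162 + 5 = 7.219
M − M_☉ = 7.219 − 4.83 = 2.389
L/L_☉ = 10^(−0.4 × 2.389) = 0.1108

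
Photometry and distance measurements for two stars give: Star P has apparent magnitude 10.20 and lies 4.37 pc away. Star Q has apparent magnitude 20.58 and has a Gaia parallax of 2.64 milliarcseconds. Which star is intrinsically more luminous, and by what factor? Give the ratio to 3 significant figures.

Star P is more luminous, by a factor of 1.89.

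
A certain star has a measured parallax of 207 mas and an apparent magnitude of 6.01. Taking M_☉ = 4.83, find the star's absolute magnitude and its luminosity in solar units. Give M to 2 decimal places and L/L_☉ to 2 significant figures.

M ≈ 7.59; L/L_☉ ≈ 0.079

d = 1/p = 1000/207 mas = 4.831 pc
M = m − 5 log₁₀ d + 5 = 6.01 − 5·0.6840 + 5 = 7.590
M − M_☉ = 7.590 − 4.83 = 2.760
L/L_☉ = 10^(−0.4 × 2.760) = 0.07872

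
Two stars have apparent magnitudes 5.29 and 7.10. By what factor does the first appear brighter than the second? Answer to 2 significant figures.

5.3

Magnitude difference = -1.81
Flux ratio = 10^(−0.4 Δm) = 10^(−0.4 × -1.81) = 10^0.724 = 5.297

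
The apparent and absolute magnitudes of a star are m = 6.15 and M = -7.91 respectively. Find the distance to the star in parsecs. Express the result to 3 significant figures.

d ≈ 6490 pc

Distance modulus: m − M = 6.15 − (-7.91) = 14.060
m − M = 5 log₁₀ d − 5
log₁₀ d = (m − M)/5 + 1 = 3.8120
d = 10^3.8120 = 6486 pc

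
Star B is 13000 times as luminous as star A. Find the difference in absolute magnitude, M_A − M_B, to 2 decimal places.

Pogson: ΔM = −2.5 log₁₀(ratio) = −2.5 log₁₀(13000) = −2.5 × 4.1139 = -10.285
Star B is brighter so has the smaller magnitude: M_A − M_B is positive.

M_A − M_B ≈ 10.28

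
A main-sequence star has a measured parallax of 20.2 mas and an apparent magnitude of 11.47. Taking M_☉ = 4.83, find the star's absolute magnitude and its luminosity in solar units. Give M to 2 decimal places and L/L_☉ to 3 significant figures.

M ≈ 8.00; L/L_☉ ≈ 0.0541

d = 1/p = 1000/20.2 mas = 49.50 pc
M = m − 5 log₁₀ d + 5 = 11.47 − 5·1.6946 + 5 = 7.997
M − M_☉ = 7.997 − 4.83 = 3.167
L/L_☉ = 10^(−0.4 × 3.167) = 0.05411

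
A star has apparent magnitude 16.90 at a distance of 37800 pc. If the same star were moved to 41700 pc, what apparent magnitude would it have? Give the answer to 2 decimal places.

m ≈ 17.11

Flux ∝ 1/d², so Δm = 5 log₁₀(d₂/d₁) = 5 log₁₀(41700/37800) = 0.213
m₂ = m₁ + Δm = 16.90 + (0.213) = 17.113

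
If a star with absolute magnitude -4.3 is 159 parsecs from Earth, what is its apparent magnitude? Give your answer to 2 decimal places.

m = M + 5 log₁₀ d − 5 = -4.3 + 5·2.2014 − 5 = 1.707

m ≈ 1.71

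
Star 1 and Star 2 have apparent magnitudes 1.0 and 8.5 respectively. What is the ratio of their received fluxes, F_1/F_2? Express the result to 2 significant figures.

Δm = 1.0 − (8.5) = -7.5
Flux ratio = 10^(−0.4 Δm) = 10^(−0.4 × -7.5) = 10^3.000 = 1000

F_1/F_2 ≈ 1000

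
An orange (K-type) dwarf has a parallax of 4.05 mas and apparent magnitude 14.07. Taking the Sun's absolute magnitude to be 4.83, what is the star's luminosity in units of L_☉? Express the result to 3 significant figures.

L/L_☉ ≈ 0.123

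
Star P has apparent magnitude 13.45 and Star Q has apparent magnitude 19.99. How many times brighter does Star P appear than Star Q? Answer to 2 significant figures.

410

Magnitude difference = -6.54
Flux ratio = 10^(−0.4 Δm) = 10^(−0.4 × -6.54) = 10^2.616 = 413.0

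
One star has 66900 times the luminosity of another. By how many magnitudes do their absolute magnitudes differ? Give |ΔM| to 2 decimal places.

Pogson: ΔM = −2.5 log₁₀(ratio) = −2.5 log₁₀(66900) = −2.5 × 4.8254 = -12.064

|ΔM| ≈ 12.06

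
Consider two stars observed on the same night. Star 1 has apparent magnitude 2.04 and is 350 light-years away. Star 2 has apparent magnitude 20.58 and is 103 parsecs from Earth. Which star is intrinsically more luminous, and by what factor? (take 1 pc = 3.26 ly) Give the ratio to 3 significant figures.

Star 1 is more luminous, by a factor of 2.83×10^7.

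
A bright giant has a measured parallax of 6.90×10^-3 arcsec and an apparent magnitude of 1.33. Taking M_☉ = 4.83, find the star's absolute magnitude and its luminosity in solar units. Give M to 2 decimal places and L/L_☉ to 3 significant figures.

d = 1/p = 1/6.90×10^-3″ = 144.9 pc
M = m − 5 log₁₀ d + 5 = 1.33 − 5·2.1612 + 5 = -4.476
M − M_☉ = -4.476 − 4.83 = -9.306
L/L_☉ = 10^(−0.4 × -9.306) = 5276

M ≈ -4.48; L/L_☉ ≈ 5280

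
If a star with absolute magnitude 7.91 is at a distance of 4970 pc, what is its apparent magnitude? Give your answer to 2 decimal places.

m ≈ 21.39

m = M + 5 log₁₀ d − 5 = 7.91 + 5·3.6964 − 5 = 21.392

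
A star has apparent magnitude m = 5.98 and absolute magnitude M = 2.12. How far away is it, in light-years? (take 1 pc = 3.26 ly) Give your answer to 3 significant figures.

Distance modulus: m − M = 5.98 − (2.12) = 3.860
m − M = 5 log₁₀ d − 5
log₁₀ d = (m − M)/5 + 1 = 1.7720
d = 10^1.7720 = 59.16 pc
= 192.8 ly

d ≈ 193 ly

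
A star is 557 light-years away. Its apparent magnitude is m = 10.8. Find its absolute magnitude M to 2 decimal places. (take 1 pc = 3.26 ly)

M ≈ 4.64

d = 557 ly / 3.26 = 170.9 pc
5 log₁₀(d/10 pc) = 5 log₁₀(170.9) − 5 = 6.163
M = m − 5 log₁₀(d/10) = 10.8 − 6.163 = 4.637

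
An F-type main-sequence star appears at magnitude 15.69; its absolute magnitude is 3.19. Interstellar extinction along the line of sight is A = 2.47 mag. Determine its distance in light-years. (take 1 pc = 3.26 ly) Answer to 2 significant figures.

d ≈ 3300 ly

m − M = 5 log₁₀(d/10 pc) + A  ⇒  15.69 − (3.19) − 2.47 = 5 log₁₀(d/10)
10.030 = 5 log₁₀(d/10)
log₁₀ d = (m − M − A)/5 + 1 = 3.0060
d = 10^3.0060 = 1014 pc
= 3305 ly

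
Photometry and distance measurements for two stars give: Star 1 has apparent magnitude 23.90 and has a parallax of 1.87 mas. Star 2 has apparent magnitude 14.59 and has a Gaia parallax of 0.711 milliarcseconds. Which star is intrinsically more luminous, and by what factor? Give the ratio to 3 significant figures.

Star 2 is more luminous, by a factor of 36600.

Star 1: p = 1.87 mas = 1.87×10^-3″ → d = 1/p = 534.8 pc
Star 1: M = m − 5 log₁₀ d + 5 = 23.90 − 5·2.7282 + 5 = 15.259
Star 2: p = 0.711 mas = 7.11×10^-4″ → d = 1/p = 1406 pc
Star 2: M = m − 5 log₁₀ d + 5 = 14.59 − 5·3.1481 + 5 = 3.849
ΔM = M_1 − M_2 = 15.259 − (3.849) = 11.410; smaller M is more luminous → Star 2.
L ratio = 10^(0.4 |ΔM|) = 10^4.564 = 36640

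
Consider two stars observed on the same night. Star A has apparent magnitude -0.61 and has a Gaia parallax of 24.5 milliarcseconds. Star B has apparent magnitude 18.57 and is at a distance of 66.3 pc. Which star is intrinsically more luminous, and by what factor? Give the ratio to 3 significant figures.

Star A is more luminous, by a factor of 1.78×10^7.

Star A: p = 24.5 mas = 0.0245″ → d = 1/p = 40.82 pc
Star A: M = m − 5 log₁₀ d + 5 = -0.61 − 5·1.6108 + 5 = -3.664
Star B: M = m − 5 log₁₀ d + 5 = 18.57 − 5·1.8215 + 5 = 14.462
ΔM = M_A − M_B = -3.664 − (14.462) = -18.127; smaller M is more luminous → Star A.
L ratio = 10^(0.4 |ΔM|) = 10^7.251 = 1.781×10^7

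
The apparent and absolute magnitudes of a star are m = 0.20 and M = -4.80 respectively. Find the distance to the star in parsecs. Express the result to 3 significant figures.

μ = m − M = 5.000
m − M = 5 log₁₀ d − 5
log₁₀ d = (m − M)/5 + 1 = 2.0000
d = 10^2.0000 = 100.0 pc

d ≈ 100 pc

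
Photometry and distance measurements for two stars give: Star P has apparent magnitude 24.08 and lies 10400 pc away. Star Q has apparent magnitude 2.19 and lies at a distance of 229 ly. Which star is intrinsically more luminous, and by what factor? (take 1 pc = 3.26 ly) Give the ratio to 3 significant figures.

Star Q is more luminous, by a factor of 26000.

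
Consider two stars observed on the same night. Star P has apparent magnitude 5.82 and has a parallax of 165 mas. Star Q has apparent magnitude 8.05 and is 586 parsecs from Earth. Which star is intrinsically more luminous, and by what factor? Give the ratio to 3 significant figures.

Star P: p = 165 mas = 0.165″ → d = 1/p = 6.061 pc
Star P: M = m − 5 log₁₀ d + 5 = 5.82 − 5·0.7825 + 5 = 6.907
Star Q: M = m − 5 log₁₀ d + 5 = 8.05 − 5·2.7679 + 5 = -0.789
ΔM = M_P − M_Q = 6.907 − (-0.789) = 7.697; smaller M is more luminous → Star Q.
L ratio = 10^(0.4 |ΔM|) = 10^3.079 = 1199

Star Q is more luminous, by a factor of 1200.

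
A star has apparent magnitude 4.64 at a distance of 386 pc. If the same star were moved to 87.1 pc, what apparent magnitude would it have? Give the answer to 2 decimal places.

Flux ∝ 1/d², so Δm = 5 log₁₀(d₂/d₁) = 5 log₁₀(87.1/386) = -3.233
m₂ = m₁ + Δm = 4.64 + (-3.233) = 1.407

m ≈ 1.41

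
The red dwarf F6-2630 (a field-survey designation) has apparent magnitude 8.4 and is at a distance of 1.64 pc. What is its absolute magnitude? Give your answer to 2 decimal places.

5 log₁₀(d/10 pc) = 5 log₁₀(1.640) − 5 = -3.926
M = m − 5 log₁₀(d/10) = 8.4 + 3.926 = 12.326

M ≈ 12.33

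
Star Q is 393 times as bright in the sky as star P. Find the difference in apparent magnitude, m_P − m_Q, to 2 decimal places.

m_P − m_Q ≈ 6.49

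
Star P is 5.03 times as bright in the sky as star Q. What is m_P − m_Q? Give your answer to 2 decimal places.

Pogson: Δm = −2.5 log₁₀(ratio) = −2.5 log₁₀(5.03) = −2.5 × 0.7016 = -1.754
Star P is brighter, so it has the smaller magnitude: the difference is negative.

m_P − m_Q ≈ -1.75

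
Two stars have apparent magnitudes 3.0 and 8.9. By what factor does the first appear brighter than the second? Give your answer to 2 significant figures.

230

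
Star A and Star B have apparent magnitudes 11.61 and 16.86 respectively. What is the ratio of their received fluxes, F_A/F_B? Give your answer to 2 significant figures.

F_A/F_B ≈ 130

Magnitude difference = -5.25
Flux ratio = 10^(−0.4 Δm) = 10^(−0.4 × -5.25) = 10^2.100 = 125.9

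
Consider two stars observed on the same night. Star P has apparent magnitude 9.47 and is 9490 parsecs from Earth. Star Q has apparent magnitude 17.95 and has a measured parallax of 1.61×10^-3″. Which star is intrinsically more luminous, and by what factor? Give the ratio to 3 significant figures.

Star P is more luminous, by a factor of 576000.

Star P: M = m − 5 log₁₀ d + 5 = 9.47 − 5·3.9773 + 5 = -5.416
Star Q: d = 1/p = 1/1.61×10^-3″ = 621.1 pc
Star Q: M = m − 5 log₁₀ d + 5 = 17.95 − 5·2.7932 + 5 = 8.984
ΔM = M_P − M_Q = -5.416 − (8.984) = -14.400; smaller M is more luminous → Star P.
L ratio = 10^(0.4 |ΔM|) = 10^5.760 = 575700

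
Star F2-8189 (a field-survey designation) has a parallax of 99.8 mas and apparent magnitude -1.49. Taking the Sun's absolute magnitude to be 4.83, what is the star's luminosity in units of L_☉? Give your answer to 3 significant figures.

d = 1/p = 1000/99.8 mas = 10.02 pc
M = m − 5 log₁₀ d + 5 = -1.49 − 5·1.0009 + 5 = -1.494
M − M_☉ = -1.494 − 4.83 = -6.324
L/L_☉ = 10^(−0.4 × -6.324) = 338.6

L/L_☉ ≈ 339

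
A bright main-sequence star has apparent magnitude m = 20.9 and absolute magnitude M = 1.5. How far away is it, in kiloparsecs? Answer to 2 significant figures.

d ≈ 76 kpc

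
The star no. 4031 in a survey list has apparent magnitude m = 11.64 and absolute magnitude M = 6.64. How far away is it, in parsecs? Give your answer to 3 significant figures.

d ≈ 100 pc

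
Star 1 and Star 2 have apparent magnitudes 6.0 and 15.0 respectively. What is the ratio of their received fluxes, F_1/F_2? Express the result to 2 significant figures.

Magnitude difference = -9.0
Flux ratio = 10^(−0.4 Δm) = 10^(−0.4 × -9.0) = 10^3.600 = 3981

F_1/F_2 ≈ 4000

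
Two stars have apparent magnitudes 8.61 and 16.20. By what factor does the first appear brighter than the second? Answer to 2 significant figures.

1100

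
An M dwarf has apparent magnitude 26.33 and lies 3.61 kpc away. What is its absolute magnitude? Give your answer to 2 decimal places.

d = 3.61 kpc = 3610 pc
5 log₁₀(d/10 pc) = 5 log₁₀(3610) − 5 = 12.788
M = m − 5 log₁₀(d/10) = 26.33 − 12.788 = 13.542

M ≈ 13.54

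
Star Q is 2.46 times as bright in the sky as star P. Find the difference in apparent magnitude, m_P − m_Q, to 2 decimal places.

m_P − m_Q ≈ 0.98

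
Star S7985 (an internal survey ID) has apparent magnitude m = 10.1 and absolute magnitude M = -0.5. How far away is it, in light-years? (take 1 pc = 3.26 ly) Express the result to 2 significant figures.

Distance modulus: m − M = 10.1 − (-0.5) = 10.600
m − M = 5 log₁₀ d − 5
log₁₀ d = (m − M)/5 + 1 = 3.1200
d = 10^3.1200 = 1318 pc
= 4298 ly

d ≈ 4300 ly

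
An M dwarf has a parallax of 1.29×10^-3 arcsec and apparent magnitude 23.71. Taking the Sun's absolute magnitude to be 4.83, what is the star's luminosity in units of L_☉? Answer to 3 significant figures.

d = 1/p = 1/1.29×10^-3″ = 775.2 pc
M = m − 5 log₁₀ d + 5 = 23.71 − 5·2.8894 + 5 = 14.263
M − M_☉ = 14.263 − 4.83 = 9.433
L/L_☉ = 10^(−0.4 × 9.433) = 1.686×10^-4

L/L_☉ ≈ 1.69×10^-4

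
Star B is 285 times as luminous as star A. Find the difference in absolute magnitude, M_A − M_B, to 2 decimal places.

Pogson: ΔM = −2.5 log₁₀(ratio) = −2.5 log₁₀(285) = −2.5 × 2.4548 = -6.137
Star B is brighter so has the smaller magnitude: M_A − M_B is positive.

M_A − M_B ≈ 6.14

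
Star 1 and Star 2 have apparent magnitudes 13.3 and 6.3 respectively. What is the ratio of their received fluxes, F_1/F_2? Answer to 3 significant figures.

F_1/F_2 ≈ 1.58×10^-3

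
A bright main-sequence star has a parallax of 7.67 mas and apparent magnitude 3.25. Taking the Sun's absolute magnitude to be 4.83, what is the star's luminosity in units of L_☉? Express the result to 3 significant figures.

L/L_☉ ≈ 728

d = 1/p = 1000/7.67 mas = 130.4 pc
M = m − 5 log₁₀ d + 5 = 3.25 − 5·2.1152 + 5 = -2.326
M − M_☉ = -2.326 − 4.83 = -7.156
L/L_☉ = 10^(−0.4 × -7.156) = 728.5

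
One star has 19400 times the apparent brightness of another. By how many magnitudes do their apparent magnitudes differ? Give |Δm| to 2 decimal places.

Pogson: Δm = −2.5 log₁₀(ratio) = −2.5 log₁₀(19400) = −2.5 × 4.2878 = -10.720

|Δm| ≈ 10.72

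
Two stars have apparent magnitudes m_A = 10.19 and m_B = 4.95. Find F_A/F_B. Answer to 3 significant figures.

Magnitude difference = 5.24
Flux ratio = 10^(−0.4 Δm) = 10^(−0.4 × 5.24) = 10^-2.096 = 8.017×10^-3

F_A/F_B ≈ 8.02×10^-3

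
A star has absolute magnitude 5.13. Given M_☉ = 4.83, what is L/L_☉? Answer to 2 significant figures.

L/L_☉ ≈ 0.76

M − M_☉ = 5.13 − 4.83 = 0.300
L/L_☉ = 10^(−0.4 (M − M_☉)) = 10^-0.120 = 0.7586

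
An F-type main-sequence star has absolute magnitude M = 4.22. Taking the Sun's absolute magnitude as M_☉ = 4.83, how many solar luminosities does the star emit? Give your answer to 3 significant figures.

L/L_☉ ≈ 1.75

M − M_☉ = 4.22 − 4.83 = -0.610
L/L_☉ = 10^(−0.4 (M − M_☉)) = 10^0.244 = 1.754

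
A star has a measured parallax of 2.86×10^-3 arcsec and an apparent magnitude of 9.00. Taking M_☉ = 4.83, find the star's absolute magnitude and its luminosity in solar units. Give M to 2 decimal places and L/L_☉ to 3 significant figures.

M ≈ 1.28; L/L_☉ ≈ 26.3

d = 1/p = 1/2.86×10^-3″ = 349.7 pc
M = m − 5 log₁₀ d + 5 = 9.00 − 5·2.5436 + 5 = 1.282
M − M_☉ = 1.282 − 4.83 = -3.548
L/L_☉ = 10^(−0.4 × -3.548) = 26.26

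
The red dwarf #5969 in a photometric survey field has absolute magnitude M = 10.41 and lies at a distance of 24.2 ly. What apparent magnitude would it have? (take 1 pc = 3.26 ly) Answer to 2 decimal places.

m ≈ 9.76

d = 24.2 ly / 3.26 = 7.423 pc
m = M + 5 log₁₀ d − 5 = 10.41 + 5·0.8706 − 5 = 9.763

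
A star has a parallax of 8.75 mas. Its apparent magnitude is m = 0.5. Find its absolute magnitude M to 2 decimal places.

M ≈ -4.79

p = 8.75 mas = 8.75×10^-3″ → d = 1/p = 114.3 pc
5 log₁₀(d/10 pc) = 5 log₁₀(114.3) − 5 = 5.290
M = m − 5 log₁₀(d/10) = 0.5 − 5.290 = -4.790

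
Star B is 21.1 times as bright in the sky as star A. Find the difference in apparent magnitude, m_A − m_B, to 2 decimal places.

m_A − m_B ≈ 3.31

Pogson: Δm = −2.5 log₁₀(ratio) = −2.5 log₁₀(21.1) = −2.5 × 1.3243 = -3.311
Star B is brighter so has the smaller magnitude: m_A − m_B is positive.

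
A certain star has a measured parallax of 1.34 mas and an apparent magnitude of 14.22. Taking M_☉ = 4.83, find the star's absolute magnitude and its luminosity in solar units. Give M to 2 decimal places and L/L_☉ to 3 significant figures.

M ≈ 4.86; L/L_☉ ≈ 0.977

d = 1/p = 1000/1.34 mas = 746.3 pc
M = m − 5 log₁₀ d + 5 = 14.22 − 5·2.8729 + 5 = 4.856
M − M_☉ = 4.856 − 4.83 = 0.026
L/L_☉ = 10^(−0.4 × 0.026) = 0.9768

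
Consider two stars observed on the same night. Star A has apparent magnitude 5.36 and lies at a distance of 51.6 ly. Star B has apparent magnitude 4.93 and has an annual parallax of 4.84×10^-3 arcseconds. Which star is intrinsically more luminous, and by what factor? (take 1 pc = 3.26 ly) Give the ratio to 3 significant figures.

Star B is more luminous, by a factor of 253.

Star A: d = 51.6 ly / 3.26 = 15.83 pc
Star A: M = m − 5 log₁₀ d + 5 = 5.36 − 5·1.1994 + 5 = 4.363
Star B: d = 1/p = 1/4.84×10^-3″ = 206.6 pc
Star B: M = m − 5 log₁₀ d + 5 = 4.93 − 5·2.3152 + 5 = -1.646
ΔM = M_A − M_B = 4.363 − (-1.646) = 6.009; smaller M is more luminous → Star B.
L ratio = 10^(0.4 |ΔM|) = 10^2.403 = 253.2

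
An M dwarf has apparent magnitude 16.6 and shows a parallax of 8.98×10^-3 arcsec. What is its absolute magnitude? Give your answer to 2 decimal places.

d = 1/p = 1/8.98×10^-3″ = 111.4 pc
5 log₁₀(d/10 pc) = 5 log₁₀(111.4) − 5 = 5.234
M = m − 5 log₁₀(d/10) = 16.6 − 5.234 = 11.366

M ≈ 11.37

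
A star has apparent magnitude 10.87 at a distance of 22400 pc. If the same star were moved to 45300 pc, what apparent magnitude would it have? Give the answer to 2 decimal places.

Flux ∝ 1/d², so Δm = 5 log₁₀(d₂/d₁) = 5 log₁₀(45300/22400) = 1.529
m₂ = m₁ + Δm = 10.87 + (1.529) = 12.399

m ≈ 12.40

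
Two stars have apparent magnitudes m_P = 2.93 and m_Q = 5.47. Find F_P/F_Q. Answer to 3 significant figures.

Δm = 2.93 − (5.47) = -2.54
Flux ratio = 10^(−0.4 Δm) = 10^(−0.4 × -2.54) = 10^1.016 = 10.38

F_P/F_Q ≈ 10.4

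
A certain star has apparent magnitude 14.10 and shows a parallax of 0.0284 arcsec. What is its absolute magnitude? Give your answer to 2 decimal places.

M ≈ 11.37

d = 1/p = 1/0.0284″ = 35.21 pc
5 log₁₀(d/10 pc) = 5 log₁₀(35.21) − 5 = 2.733
M = m − 5 log₁₀(d/10) = 14.10 − 2.733 = 11.367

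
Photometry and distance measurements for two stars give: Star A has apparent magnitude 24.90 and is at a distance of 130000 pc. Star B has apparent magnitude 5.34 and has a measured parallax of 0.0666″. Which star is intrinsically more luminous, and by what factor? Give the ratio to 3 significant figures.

Star A is more luminous, by a factor of 1.12.

Star A: M = m − 5 log₁₀ d + 5 = 24.90 − 5·5.1139 + 5 = 4.330
Star B: d = 1/p = 1/0.0666″ = 15.02 pc
Star B: M = m − 5 log₁₀ d + 5 = 5.34 − 5·1.1765 + 5 = 4.457
ΔM = M_A − M_B = 4.330 − (4.457) = -0.127; smaller M is more luminous → Star A.
L ratio = 10^(0.4 |ΔM|) = 10^0.051 = 1.124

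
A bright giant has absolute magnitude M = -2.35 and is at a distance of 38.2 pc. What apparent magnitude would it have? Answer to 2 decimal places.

m = M + 5 log₁₀ d − 5 = -2.35 + 5·1.5821 − 5 = 0.560

m ≈ 0.56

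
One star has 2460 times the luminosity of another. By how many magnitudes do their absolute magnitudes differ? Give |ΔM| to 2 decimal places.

|ΔM| ≈ 8.48

Pogson: ΔM = −2.5 log₁₀(ratio) = −2.5 log₁₀(2460) = −2.5 × 3.3909 = -8.477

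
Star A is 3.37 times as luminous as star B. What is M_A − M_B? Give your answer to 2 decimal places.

Pogson: ΔM = −2.5 log₁₀(ratio) = −2.5 log₁₀(3.37) = −2.5 × 0.5276 = -1.319
Star A is brighter, so it has the smaller magnitude: the difference is negative.

M_A − M_B ≈ -1.32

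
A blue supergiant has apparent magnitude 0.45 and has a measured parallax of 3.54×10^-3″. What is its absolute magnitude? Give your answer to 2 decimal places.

d = 1/p = 1/3.54×10^-3″ = 282.5 pc
5 log₁₀(d/10 pc) = 5 log₁₀(282.5) − 5 = 7.255
M = m − 5 log₁₀(d/10) = 0.45 − 7.255 = -6.805

M ≈ -6.80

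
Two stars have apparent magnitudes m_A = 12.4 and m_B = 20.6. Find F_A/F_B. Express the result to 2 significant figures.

F_A/F_B ≈ 1900

Δm = 12.4 − (20.6) = -8.2
Flux ratio = 10^(−0.4 Δm) = 10^(−0.4 × -8.2) = 10^3.280 = 1905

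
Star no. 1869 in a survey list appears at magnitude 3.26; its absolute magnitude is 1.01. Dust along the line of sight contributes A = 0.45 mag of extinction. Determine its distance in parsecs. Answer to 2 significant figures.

d ≈ 23 pc

m − M = 5 log₁₀(d/10 pc) + A  ⇒  3.26 − (1.01) − 0.45 = 5 log₁₀(d/10)
1.800 = 5 log₁₀(d/10)
log₁₀ d = (m − M − A)/5 + 1 = 1.3600
d = 10^1.3600 = 22.91 pc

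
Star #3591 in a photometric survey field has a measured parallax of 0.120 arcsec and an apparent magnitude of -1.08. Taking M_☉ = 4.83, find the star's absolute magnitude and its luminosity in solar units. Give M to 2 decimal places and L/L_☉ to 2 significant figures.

d = 1/p = 1/0.120″ = 8.333 pc
M = m − 5 log₁₀ d + 5 = -1.08 − 5·0.9208 + 5 = -0.684
M − M_☉ = -0.684 − 4.83 = -5.514
L/L_☉ = 10^(−0.4 × -5.514) = 160.6

M ≈ -0.68; L/L_☉ ≈ 160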